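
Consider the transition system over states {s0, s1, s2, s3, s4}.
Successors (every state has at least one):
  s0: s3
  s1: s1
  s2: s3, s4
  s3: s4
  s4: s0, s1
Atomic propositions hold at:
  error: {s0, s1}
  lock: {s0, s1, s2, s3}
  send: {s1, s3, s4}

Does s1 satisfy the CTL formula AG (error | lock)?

Yes

Sat(error | lock) = {s0, s1, s2, s3}
AG (error | lock): greatest fixpoint, start Z0 = {s0, s1, s2, s3}, keep only states in Sat with every successor in Z. Z1 = {s0, s1}; Z2 = {s1}; fixed.
Sat(AG (error | lock)) = {s1}
s1 ∈ Sat(AG (error | lock)) = {s1}, so the formula holds at s1.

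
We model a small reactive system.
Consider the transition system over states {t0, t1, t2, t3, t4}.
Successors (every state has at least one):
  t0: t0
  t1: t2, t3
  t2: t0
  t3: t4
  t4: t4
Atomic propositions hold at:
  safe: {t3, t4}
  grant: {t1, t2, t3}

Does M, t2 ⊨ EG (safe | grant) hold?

Sat(safe | grant) = {t1, t2, t3, t4}
EG (safe | grant): greatest fixpoint, start Z0 = {t1, t2, t3, t4}, keep only states in Sat with some successor in Z. Z1 = {t1, t3, t4}; fixed.
Sat(EG (safe | grant)) = {t1, t3, t4}
t2 ∉ Sat(EG (safe | grant)) = {t1, t3, t4}, so the formula does not hold at t2.

No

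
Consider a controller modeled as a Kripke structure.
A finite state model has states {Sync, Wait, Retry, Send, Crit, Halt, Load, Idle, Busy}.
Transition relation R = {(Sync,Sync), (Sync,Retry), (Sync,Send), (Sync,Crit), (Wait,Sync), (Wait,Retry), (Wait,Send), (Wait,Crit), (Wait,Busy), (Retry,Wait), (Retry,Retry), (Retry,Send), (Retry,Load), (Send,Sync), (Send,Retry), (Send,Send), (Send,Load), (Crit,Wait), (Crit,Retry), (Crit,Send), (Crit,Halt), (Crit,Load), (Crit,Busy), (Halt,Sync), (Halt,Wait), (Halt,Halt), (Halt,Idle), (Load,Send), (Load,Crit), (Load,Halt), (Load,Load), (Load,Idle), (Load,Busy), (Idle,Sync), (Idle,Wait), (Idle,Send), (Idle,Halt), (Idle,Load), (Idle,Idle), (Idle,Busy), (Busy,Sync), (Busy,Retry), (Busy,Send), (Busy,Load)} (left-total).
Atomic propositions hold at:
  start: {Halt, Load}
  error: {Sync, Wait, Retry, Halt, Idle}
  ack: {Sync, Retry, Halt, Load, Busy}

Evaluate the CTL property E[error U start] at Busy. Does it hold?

E[error U start]: least fixpoint, start Z0 = Sat(start) = {Halt, Load}, add states in Sat(error) with some successor in Z. Z1 = {Retry, Halt, Load, Idle}; Z2 = {Sync, Wait, Retry, Halt, Load, Idle}; fixed.
Sat(E[error U start]) = {Sync, Wait, Retry, Halt, Load, Idle}
Busy ∉ Sat(E[error U start]) = {Sync, Wait, Retry, Halt, Load, Idle}, so the formula does not hold at Busy.

No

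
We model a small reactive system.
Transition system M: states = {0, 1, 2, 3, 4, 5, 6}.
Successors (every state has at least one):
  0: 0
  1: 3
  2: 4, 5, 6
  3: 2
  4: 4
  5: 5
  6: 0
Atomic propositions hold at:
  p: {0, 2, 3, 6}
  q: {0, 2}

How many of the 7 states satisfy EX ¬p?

Sat(¬p) = {1, 4, 5}
Sat(EX ¬p) = {s : some successor in {1, 4, 5}} = {2, 4, 5}
|Sat(EX ¬p)| = |{2, 4, 5}| = 3.

3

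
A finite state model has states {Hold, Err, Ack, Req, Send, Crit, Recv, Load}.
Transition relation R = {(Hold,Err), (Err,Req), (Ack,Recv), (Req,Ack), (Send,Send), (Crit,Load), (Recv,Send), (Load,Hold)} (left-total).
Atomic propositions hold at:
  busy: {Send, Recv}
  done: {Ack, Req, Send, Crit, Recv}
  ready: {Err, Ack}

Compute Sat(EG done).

{Ack, Req, Send, Recv}

EG done: greatest fixpoint, start Z0 = {Ack, Req, Send, Crit, Recv}, keep only states in Sat with some successor in Z. Z1 = {Ack, Req, Send, Recv}; fixed.
Sat(EG done) = {Ack, Req, Send, Recv}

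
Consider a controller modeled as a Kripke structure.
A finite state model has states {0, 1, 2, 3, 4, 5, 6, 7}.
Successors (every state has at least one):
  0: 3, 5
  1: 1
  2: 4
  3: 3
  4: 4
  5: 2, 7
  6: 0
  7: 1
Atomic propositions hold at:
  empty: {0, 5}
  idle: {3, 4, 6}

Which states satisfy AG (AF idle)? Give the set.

AF idle: least fixpoint, start Z0 = {3, 4, 6}, add states with every successor in Z. Z1 = {2, 3, 4, 6}; fixed.
Sat(AF idle) = {2, 3, 4, 6}
AG (AF idle): greatest fixpoint, start Z0 = {2, 3, 4, 6}, keep only states in Sat with every successor in Z. Z1 = {2, 3, 4}; fixed.
Sat(AG (AF idle)) = {2, 3, 4}

{2, 3, 4}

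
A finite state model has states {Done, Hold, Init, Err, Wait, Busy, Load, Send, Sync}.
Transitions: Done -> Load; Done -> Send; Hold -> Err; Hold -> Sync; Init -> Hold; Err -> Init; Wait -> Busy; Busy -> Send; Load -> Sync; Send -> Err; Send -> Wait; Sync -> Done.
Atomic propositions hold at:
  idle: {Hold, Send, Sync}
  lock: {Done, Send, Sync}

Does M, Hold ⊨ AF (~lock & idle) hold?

Sat(~lock) = {Hold, Init, Err, Wait, Busy, Load}
Sat(~lock & idle) = {Hold}
AF (~lock & idle): least fixpoint, start Z0 = {Hold}, add states with every successor in Z. Z1 = {Hold, Init}; Z2 = {Hold, Init, Err}; fixed.
Sat(AF (~lock & idle)) = {Hold, Init, Err}
Hold ∈ Sat(AF (~lock & idle)) = {Hold, Init, Err}, so the formula holds at Hold.

Yes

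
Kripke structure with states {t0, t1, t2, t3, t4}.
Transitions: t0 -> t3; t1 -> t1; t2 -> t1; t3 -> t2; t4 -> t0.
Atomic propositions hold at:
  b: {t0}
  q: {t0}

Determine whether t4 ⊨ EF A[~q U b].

Yes

Sat(~q) = {t1, t2, t3, t4}
A[~q U b]: least fixpoint, start Z0 = Sat(b) = {t0}, add states in Sat(~q) with every successor in Z. Z1 = {t0, t4}; fixed.
Sat(A[~q U b]) = {t0, t4}
EF A[~q U b]: least fixpoint, start Z0 = {t0, t4}, add states with some successor in Z. Already a fixed point.
Sat(EF A[~q U b]) = {t0, t4}
t4 ∈ Sat(EF A[~q U b]) = {t0, t4}, so the formula holds at t4.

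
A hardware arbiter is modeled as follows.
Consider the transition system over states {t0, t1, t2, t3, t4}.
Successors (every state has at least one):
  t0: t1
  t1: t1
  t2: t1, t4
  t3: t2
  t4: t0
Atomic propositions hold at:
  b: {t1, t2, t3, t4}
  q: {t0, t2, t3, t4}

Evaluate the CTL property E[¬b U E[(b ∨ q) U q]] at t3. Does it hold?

Yes

Sat(¬b) = {t0}
Sat(b ∨ q) = {t0, t1, t2, t3, t4}
E[(b ∨ q) U q]: least fixpoint, start Z0 = Sat(q) = {t0, t2, t3, t4}, add states in Sat(b ∨ q) with some successor in Z. Already a fixed point.
Sat(E[(b ∨ q) U q]) = {t0, t2, t3, t4}
E[¬b U E[(b ∨ q) U q]]: least fixpoint, start Z0 = Sat(E[(b ∨ q) U q]) = {t0, t2, t3, t4}, add states in Sat(¬b) with some successor in Z. Already a fixed point.
Sat(E[¬b U E[(b ∨ q) U q]]) = {t0, t2, t3, t4}
t3 ∈ Sat(E[¬b U E[(b ∨ q) U q]]) = {t0, t2, t3, t4}, so the formula holds at t3.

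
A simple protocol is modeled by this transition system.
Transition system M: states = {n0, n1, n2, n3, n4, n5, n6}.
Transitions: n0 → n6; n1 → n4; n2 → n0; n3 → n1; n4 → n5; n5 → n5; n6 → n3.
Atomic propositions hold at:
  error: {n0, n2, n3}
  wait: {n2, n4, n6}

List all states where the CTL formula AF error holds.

{n0, n2, n3, n6}

AF error: least fixpoint, start Z0 = {n0, n2, n3}, add states with every successor in Z. Z1 = {n0, n2, n3, n6}; fixed.
Sat(AF error) = {n0, n2, n3, n6}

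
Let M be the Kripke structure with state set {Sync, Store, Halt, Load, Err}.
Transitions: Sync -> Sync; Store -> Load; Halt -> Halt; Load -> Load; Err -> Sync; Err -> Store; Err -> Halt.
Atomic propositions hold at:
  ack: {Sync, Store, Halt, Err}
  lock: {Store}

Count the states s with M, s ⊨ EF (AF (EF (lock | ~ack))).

3

Sat(~ack) = {Load}
Sat(lock | ~ack) = {Store, Load}
EF (lock | ~ack): least fixpoint, start Z0 = {Store, Load}, add states with some successor in Z. Z1 = {Store, Load, Err}; fixed.
Sat(EF (lock | ~ack)) = {Store, Load, Err}
AF (EF (lock | ~ack)): least fixpoint, start Z0 = {Store, Load, Err}, add states with every successor in Z. Already a fixed point.
Sat(AF (EF (lock | ~ack))) = {Store, Load, Err}
EF (AF (EF (lock | ~ack))): least fixpoint, start Z0 = {Store, Load, Err}, add states with some successor in Z. Already a fixed point.
Sat(EF (AF (EF (lock | ~ack)))) = {Store, Load, Err}
|Sat(EF (AF (EF (lock | ~ack))))| = |{Store, Load, Err}| = 3.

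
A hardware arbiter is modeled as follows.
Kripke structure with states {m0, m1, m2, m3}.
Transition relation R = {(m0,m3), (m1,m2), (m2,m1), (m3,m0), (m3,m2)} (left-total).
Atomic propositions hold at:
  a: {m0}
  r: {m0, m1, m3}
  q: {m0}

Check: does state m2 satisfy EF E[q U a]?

No

E[q U a]: least fixpoint, start Z0 = Sat(a) = {m0}, add states in Sat(q) with some successor in Z. Already a fixed point.
Sat(E[q U a]) = {m0}
EF E[q U a]: least fixpoint, start Z0 = {m0}, add states with some successor in Z. Z1 = {m0, m3}; fixed.
Sat(EF E[q U a]) = {m0, m3}
m2 ∉ Sat(EF E[q U a]) = {m0, m3}, so the formula does not hold at m2.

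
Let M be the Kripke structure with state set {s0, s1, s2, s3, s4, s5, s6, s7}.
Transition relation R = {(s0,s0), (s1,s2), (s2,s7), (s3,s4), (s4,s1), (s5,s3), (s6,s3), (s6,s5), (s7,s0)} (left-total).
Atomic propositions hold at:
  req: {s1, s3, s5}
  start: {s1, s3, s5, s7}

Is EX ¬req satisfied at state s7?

Yes

Sat(¬req) = {s0, s2, s4, s6, s7}
Sat(EX ¬req) = {s : some successor in {s0, s2, s4, s6, s7}} = {s0, s1, s2, s3, s7}
s7 ∈ Sat(EX ¬req) = {s0, s1, s2, s3, s7}, so the formula holds at s7.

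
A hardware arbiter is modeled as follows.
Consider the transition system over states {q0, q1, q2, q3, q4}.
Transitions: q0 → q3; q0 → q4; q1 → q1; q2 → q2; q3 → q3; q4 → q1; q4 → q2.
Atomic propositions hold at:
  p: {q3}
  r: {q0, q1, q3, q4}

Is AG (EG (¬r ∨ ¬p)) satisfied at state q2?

Yes

Sat(¬r) = {q2}
Sat(¬p) = {q0, q1, q2, q4}
Sat(¬r ∨ ¬p) = {q0, q1, q2, q4}
EG (¬r ∨ ¬p): greatest fixpoint, start Z0 = {q0, q1, q2, q4}, keep only states in Sat with some successor in Z. Already a fixed point.
Sat(EG (¬r ∨ ¬p)) = {q0, q1, q2, q4}
AG (EG (¬r ∨ ¬p)): greatest fixpoint, start Z0 = {q0, q1, q2, q4}, keep only states in Sat with every successor in Z. Z1 = {q1, q2, q4}; fixed.
Sat(AG (EG (¬r ∨ ¬p))) = {q1, q2, q4}
q2 ∈ Sat(AG (EG (¬r ∨ ¬p))) = {q1, q2, q4}, so the formula holds at q2.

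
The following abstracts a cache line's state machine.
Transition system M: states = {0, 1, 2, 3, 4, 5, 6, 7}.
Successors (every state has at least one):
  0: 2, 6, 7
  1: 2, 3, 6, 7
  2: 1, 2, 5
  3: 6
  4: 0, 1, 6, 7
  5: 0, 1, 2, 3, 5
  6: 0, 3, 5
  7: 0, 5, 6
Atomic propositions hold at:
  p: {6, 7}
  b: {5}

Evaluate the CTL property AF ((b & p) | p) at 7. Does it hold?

Sat(b & p) = ∅
Sat((b & p) | p) = {6, 7}
AF ((b & p) | p): least fixpoint, start Z0 = {6, 7}, add states with every successor in Z. Z1 = {3, 6, 7}; fixed.
Sat(AF ((b & p) | p)) = {3, 6, 7}
7 ∈ Sat(AF ((b & p) | p)) = {3, 6, 7}, so the formula holds at 7.

Yes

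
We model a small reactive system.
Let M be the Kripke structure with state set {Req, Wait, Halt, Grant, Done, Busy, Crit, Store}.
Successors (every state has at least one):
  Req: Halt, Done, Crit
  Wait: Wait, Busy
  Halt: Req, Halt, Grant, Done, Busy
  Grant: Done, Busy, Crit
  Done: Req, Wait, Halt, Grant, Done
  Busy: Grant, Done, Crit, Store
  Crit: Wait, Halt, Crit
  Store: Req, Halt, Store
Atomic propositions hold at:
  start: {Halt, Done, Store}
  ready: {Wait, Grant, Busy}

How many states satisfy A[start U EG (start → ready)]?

Sat(start → ready) = {Req, Wait, Grant, Busy, Crit}
EG (start → ready): greatest fixpoint, start Z0 = {Req, Wait, Grant, Busy, Crit}, keep only states in Sat with some successor in Z. Already a fixed point.
Sat(EG (start → ready)) = {Req, Wait, Grant, Busy, Crit}
A[start U EG (start → ready)]: least fixpoint, start Z0 = Sat(EG (start → ready)) = {Req, Wait, Grant, Busy, Crit}, add states in Sat(start) with every successor in Z. Already a fixed point.
Sat(A[start U EG (start → ready)]) = {Req, Wait, Grant, Busy, Crit}
|Sat(A[start U EG (start → ready)])| = |{Req, Wait, Grant, Busy, Crit}| = 5.

5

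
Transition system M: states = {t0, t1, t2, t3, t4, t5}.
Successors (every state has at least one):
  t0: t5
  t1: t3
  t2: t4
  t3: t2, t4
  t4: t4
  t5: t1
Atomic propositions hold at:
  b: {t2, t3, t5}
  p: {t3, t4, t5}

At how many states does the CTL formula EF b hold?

5

EF b: least fixpoint, start Z0 = {t2, t3, t5}, add states with some successor in Z. Z1 = {t0, t1, t2, t3, t5}; fixed.
Sat(EF b) = {t0, t1, t2, t3, t5}
|Sat(EF b)| = |{t0, t1, t2, t3, t5}| = 5.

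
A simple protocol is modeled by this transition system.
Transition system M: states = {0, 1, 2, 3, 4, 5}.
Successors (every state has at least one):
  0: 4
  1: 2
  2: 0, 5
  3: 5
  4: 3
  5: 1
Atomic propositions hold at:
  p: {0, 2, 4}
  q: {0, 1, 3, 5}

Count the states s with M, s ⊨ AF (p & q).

Sat(p & q) = {0}
AF (p & q): least fixpoint, start Z0 = {0}, add states with every successor in Z. Already a fixed point.
Sat(AF (p & q)) = {0}
|Sat(AF (p & q))| = |{0}| = 1.

1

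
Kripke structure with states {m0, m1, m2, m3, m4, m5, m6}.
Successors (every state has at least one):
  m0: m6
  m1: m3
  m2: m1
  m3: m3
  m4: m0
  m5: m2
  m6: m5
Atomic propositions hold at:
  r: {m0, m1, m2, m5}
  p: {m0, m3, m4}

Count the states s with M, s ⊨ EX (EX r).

3

Sat(EX r) = {s : some successor in {m0, m1, m2, m5}} = {m2, m4, m5, m6}
Sat(EX (EX r)) = {s : some successor in {m2, m4, m5, m6}} = {m0, m5, m6}
|Sat(EX (EX r))| = |{m0, m5, m6}| = 3.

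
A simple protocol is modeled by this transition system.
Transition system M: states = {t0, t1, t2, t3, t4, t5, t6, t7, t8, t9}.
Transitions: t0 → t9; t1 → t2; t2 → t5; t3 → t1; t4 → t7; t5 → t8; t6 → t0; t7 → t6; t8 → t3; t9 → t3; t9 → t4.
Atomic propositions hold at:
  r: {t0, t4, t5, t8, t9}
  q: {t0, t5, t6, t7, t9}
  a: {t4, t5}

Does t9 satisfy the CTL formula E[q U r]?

Yes

E[q U r]: least fixpoint, start Z0 = Sat(r) = {t0, t4, t5, t8, t9}, add states in Sat(q) with some successor in Z. Z1 = {t0, t4, t5, t6, t8, t9}; Z2 = {t0, t4, t5, t6, t7, t8, t9}; fixed.
Sat(E[q U r]) = {t0, t4, t5, t6, t7, t8, t9}
t9 ∈ Sat(E[q U r]) = {t0, t4, t5, t6, t7, t8, t9}, so the formula holds at t9.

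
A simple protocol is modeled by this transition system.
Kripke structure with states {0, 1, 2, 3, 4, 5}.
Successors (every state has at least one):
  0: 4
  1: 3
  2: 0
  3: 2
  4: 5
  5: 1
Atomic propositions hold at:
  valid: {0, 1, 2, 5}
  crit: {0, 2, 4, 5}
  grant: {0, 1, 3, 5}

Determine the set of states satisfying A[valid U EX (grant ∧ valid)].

Sat(grant ∧ valid) = {0, 1, 5}
Sat(EX (grant ∧ valid)) = {s : some successor in {0, 1, 5}} = {2, 4, 5}
A[valid U EX (grant ∧ valid)]: least fixpoint, start Z0 = Sat(EX (grant ∧ valid)) = {2, 4, 5}, add states in Sat(valid) with every successor in Z. Z1 = {0, 2, 4, 5}; fixed.
Sat(A[valid U EX (grant ∧ valid)]) = {0, 2, 4, 5}

{0, 2, 4, 5}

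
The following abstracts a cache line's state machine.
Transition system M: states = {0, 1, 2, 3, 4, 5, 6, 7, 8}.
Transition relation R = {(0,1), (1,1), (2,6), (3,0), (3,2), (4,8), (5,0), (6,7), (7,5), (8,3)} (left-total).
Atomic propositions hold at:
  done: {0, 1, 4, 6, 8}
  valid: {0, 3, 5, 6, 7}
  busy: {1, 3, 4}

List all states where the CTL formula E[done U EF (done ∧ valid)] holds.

{0, 2, 3, 4, 5, 6, 7, 8}

Sat(done ∧ valid) = {0, 6}
EF (done ∧ valid): least fixpoint, start Z0 = {0, 6}, add states with some successor in Z. Z1 = {0, 2, 3, 5, 6}; Z2 = {0, 2, 3, 5, 6, 7, 8}; Z3 = {0, 2, 3, 4, 5, 6, 7, 8}; fixed.
Sat(EF (done ∧ valid)) = {0, 2, 3, 4, 5, 6, 7, 8}
E[done U EF (done ∧ valid)]: least fixpoint, start Z0 = Sat(EF (done ∧ valid)) = {0, 2, 3, 4, 5, 6, 7, 8}, add states in Sat(done) with some successor in Z. Already a fixed point.
Sat(E[done U EF (done ∧ valid)]) = {0, 2, 3, 4, 5, 6, 7, 8}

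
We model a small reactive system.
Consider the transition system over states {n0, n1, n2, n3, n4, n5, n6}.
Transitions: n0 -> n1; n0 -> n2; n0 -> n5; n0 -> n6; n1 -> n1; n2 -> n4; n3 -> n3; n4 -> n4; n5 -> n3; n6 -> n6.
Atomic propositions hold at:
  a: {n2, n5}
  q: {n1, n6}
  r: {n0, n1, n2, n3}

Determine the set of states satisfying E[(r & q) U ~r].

Sat(r & q) = {n1}
Sat(~r) = {n4, n5, n6}
E[(r & q) U ~r]: least fixpoint, start Z0 = Sat(~r) = {n4, n5, n6}, add states in Sat(r & q) with some successor in Z. Already a fixed point.
Sat(E[(r & q) U ~r]) = {n4, n5, n6}

{n4, n5, n6}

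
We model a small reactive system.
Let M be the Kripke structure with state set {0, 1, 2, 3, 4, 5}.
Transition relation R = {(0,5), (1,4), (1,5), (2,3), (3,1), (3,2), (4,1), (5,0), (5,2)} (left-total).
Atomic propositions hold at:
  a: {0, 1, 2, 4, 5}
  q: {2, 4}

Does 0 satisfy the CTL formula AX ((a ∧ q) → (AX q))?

Yes

Sat(a ∧ q) = {2, 4}
Sat(AX q) = {s : every successor in {2, 4}} = ∅
Sat((a ∧ q) → (AX q)) = {0, 1, 3, 5}
Sat(AX ((a ∧ q) → (AX q))) = {s : every successor in {0, 1, 3, 5}} = {0, 2, 4}
0 ∈ Sat(AX ((a ∧ q) → (AX q))) = {0, 2, 4}, so the formula holds at 0.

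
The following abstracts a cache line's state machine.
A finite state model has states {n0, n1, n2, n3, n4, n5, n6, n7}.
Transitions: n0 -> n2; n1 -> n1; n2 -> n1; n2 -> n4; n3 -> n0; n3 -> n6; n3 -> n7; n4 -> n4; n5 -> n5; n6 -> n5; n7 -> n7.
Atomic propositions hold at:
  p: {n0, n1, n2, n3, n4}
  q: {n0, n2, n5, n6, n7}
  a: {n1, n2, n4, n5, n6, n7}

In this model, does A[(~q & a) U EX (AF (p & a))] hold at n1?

Sat(~q) = {n1, n3, n4}
Sat(~q & a) = {n1, n4}
Sat(p & a) = {n1, n2, n4}
AF (p & a): least fixpoint, start Z0 = {n1, n2, n4}, add states with every successor in Z. Z1 = {n0, n1, n2, n4}; fixed.
Sat(AF (p & a)) = {n0, n1, n2, n4}
Sat(EX (AF (p & a))) = {s : some successor in {n0, n1, n2, n4}} = {n0, n1, n2, n3, n4}
A[(~q & a) U EX (AF (p & a))]: least fixpoint, start Z0 = Sat(EX (AF (p & a))) = {n0, n1, n2, n3, n4}, add states in Sat(~q & a) with every successor in Z. Already a fixed point.
Sat(A[(~q & a) U EX (AF (p & a))]) = {n0, n1, n2, n3, n4}
n1 ∈ Sat(A[(~q & a) U EX (AF (p & a))]) = {n0, n1, n2, n3, n4}, so the formula holds at n1.

Yes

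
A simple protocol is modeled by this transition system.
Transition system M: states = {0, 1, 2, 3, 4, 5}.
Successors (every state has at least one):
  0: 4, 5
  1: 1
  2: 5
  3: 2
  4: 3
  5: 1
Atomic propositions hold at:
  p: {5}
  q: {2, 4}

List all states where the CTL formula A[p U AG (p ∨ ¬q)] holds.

Sat(¬q) = {0, 1, 3, 5}
Sat(p ∨ ¬q) = {0, 1, 3, 5}
AG (p ∨ ¬q): greatest fixpoint, start Z0 = {0, 1, 3, 5}, keep only states in Sat with every successor in Z. Z1 = {1, 5}; fixed.
Sat(AG (p ∨ ¬q)) = {1, 5}
A[p U AG (p ∨ ¬q)]: least fixpoint, start Z0 = Sat(AG (p ∨ ¬q)) = {1, 5}, add states in Sat(p) with every successor in Z. Already a fixed point.
Sat(A[p U AG (p ∨ ¬q)]) = {1, 5}

{1, 5}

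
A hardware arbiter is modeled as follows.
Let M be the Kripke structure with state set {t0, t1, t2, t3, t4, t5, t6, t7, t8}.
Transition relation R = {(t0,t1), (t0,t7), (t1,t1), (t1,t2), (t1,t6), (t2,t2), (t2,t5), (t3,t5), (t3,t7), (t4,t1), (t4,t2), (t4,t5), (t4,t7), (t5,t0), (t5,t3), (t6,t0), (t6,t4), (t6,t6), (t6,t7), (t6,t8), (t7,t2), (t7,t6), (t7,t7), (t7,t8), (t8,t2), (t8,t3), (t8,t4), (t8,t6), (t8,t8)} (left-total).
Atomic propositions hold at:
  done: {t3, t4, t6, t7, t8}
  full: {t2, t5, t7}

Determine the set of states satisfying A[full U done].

{t3, t4, t6, t7, t8}

A[full U done]: least fixpoint, start Z0 = Sat(done) = {t3, t4, t6, t7, t8}, add states in Sat(full) with every successor in Z. Already a fixed point.
Sat(A[full U done]) = {t3, t4, t6, t7, t8}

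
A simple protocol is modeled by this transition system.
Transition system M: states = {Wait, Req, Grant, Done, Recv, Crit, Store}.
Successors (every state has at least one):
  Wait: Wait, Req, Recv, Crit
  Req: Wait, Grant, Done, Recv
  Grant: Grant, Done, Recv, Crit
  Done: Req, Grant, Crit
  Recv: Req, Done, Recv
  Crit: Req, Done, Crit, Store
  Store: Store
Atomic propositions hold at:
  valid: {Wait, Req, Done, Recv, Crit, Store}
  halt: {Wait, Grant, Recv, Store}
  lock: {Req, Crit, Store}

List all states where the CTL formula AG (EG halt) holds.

EG halt: greatest fixpoint, start Z0 = {Wait, Grant, Recv, Store}, keep only states in Sat with some successor in Z. Already a fixed point.
Sat(EG halt) = {Wait, Grant, Recv, Store}
AG (EG halt): greatest fixpoint, start Z0 = {Wait, Grant, Recv, Store}, keep only states in Sat with every successor in Z. Z1 = {Store}; fixed.
Sat(AG (EG halt)) = {Store}

{Store}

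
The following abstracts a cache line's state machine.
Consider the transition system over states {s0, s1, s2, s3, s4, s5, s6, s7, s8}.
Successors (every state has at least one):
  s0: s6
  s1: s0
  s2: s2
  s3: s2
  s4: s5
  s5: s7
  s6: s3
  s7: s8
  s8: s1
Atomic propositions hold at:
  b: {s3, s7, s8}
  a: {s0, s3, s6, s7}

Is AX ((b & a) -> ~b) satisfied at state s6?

Sat(b & a) = {s3, s7}
Sat(~b) = {s0, s1, s2, s4, s5, s6}
Sat((b & a) -> ~b) = {s0, s1, s2, s4, s5, s6, s8}
Sat(AX ((b & a) -> ~b)) = {s : every successor in {s0, s1, s2, s4, s5, s6, s8}} = {s0, s1, s2, s3, s4, s7, s8}
s6 ∉ Sat(AX ((b & a) -> ~b)) = {s0, s1, s2, s3, s4, s7, s8}, so the formula does not hold at s6.

No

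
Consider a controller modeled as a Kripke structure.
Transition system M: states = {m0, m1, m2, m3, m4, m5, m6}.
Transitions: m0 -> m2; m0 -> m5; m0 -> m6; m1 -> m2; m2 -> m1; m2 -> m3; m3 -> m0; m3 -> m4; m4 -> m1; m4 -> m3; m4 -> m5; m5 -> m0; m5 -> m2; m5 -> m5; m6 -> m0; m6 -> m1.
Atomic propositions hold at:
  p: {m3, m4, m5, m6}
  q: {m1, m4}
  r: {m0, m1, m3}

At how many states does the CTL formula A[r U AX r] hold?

Sat(AX r) = {s : every successor in {m0, m1, m3}} = {m2, m6}
A[r U AX r]: least fixpoint, start Z0 = Sat(AX r) = {m2, m6}, add states in Sat(r) with every successor in Z. Z1 = {m1, m2, m6}; fixed.
Sat(A[r U AX r]) = {m1, m2, m6}
|Sat(A[r U AX r])| = |{m1, m2, m6}| = 3.

3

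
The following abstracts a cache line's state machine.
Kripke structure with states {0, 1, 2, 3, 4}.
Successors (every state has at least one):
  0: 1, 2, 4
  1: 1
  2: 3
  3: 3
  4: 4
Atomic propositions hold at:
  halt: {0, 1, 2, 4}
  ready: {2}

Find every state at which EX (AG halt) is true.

{0, 1, 4}

AG halt: greatest fixpoint, start Z0 = {0, 1, 2, 4}, keep only states in Sat with every successor in Z. Z1 = {0, 1, 4}; Z2 = {1, 4}; fixed.
Sat(AG halt) = {1, 4}
Sat(EX (AG halt)) = {s : some successor in {1, 4}} = {0, 1, 4}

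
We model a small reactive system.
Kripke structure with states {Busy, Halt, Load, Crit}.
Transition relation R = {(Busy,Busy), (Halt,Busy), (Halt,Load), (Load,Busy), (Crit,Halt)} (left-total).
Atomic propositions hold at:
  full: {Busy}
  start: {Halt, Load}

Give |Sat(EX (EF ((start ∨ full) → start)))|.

2

Sat(start ∨ full) = {Busy, Halt, Load}
Sat((start ∨ full) → start) = {Halt, Load, Crit}
EF ((start ∨ full) → start): least fixpoint, start Z0 = {Halt, Load, Crit}, add states with some successor in Z. Already a fixed point.
Sat(EF ((start ∨ full) → start)) = {Halt, Load, Crit}
Sat(EX (EF ((start ∨ full) → start))) = {s : some successor in {Halt, Load, Crit}} = {Halt, Crit}
|Sat(EX (EF ((start ∨ full) → start)))| = |{Halt, Crit}| = 2.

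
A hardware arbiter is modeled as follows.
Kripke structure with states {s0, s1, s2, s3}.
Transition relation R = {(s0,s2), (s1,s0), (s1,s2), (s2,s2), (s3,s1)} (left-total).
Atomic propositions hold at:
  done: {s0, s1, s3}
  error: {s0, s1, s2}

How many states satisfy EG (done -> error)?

3

Sat(done -> error) = {s0, s1, s2}
EG (done -> error): greatest fixpoint, start Z0 = {s0, s1, s2}, keep only states in Sat with some successor in Z. Already a fixed point.
Sat(EG (done -> error)) = {s0, s1, s2}
|Sat(EG (done -> error))| = |{s0, s1, s2}| = 3.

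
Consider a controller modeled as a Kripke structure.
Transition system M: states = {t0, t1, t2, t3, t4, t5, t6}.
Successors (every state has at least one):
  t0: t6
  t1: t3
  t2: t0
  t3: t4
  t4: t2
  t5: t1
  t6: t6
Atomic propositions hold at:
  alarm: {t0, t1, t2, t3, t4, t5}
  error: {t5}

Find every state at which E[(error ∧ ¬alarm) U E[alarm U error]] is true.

{t5}

Sat(¬alarm) = {t6}
Sat(error ∧ ¬alarm) = ∅
E[alarm U error]: least fixpoint, start Z0 = Sat(error) = {t5}, add states in Sat(alarm) with some successor in Z. Already a fixed point.
Sat(E[alarm U error]) = {t5}
E[(error ∧ ¬alarm) U E[alarm U error]]: least fixpoint, start Z0 = Sat(E[alarm U error]) = {t5}, add states in Sat(error ∧ ¬alarm) with some successor in Z. Already a fixed point.
Sat(E[(error ∧ ¬alarm) U E[alarm U error]]) = {t5}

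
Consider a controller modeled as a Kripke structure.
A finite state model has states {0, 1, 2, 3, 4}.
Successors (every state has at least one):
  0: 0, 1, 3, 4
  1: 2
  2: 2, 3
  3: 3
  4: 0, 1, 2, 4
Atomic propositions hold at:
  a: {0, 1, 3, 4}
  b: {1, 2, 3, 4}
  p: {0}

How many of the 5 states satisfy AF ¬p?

Sat(¬p) = {1, 2, 3, 4}
AF ¬p: least fixpoint, start Z0 = {1, 2, 3, 4}, add states with every successor in Z. Already a fixed point.
Sat(AF ¬p) = {1, 2, 3, 4}
|Sat(AF ¬p)| = |{1, 2, 3, 4}| = 4.

4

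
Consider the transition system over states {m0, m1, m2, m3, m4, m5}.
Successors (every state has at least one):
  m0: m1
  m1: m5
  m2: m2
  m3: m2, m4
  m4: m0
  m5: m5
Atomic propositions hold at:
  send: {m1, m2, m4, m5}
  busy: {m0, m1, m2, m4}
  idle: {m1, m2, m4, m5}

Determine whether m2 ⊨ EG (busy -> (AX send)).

Sat(AX send) = {s : every successor in {m1, m2, m4, m5}} = {m0, m1, m2, m3, m5}
Sat(busy -> (AX send)) = {m0, m1, m2, m3, m5}
EG (busy -> (AX send)): greatest fixpoint, start Z0 = {m0, m1, m2, m3, m5}, keep only states in Sat with some successor in Z. Already a fixed point.
Sat(EG (busy -> (AX send))) = {m0, m1, m2, m3, m5}
m2 ∈ Sat(EG (busy -> (AX send))) = {m0, m1, m2, m3, m5}, so the formula holds at m2.

Yes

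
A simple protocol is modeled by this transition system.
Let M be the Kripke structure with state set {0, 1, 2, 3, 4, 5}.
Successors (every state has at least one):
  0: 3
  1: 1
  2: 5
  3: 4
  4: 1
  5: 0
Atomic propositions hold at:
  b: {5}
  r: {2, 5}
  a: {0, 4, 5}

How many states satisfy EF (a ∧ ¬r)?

5

Sat(¬r) = {0, 1, 3, 4}
Sat(a ∧ ¬r) = {0, 4}
EF (a ∧ ¬r): least fixpoint, start Z0 = {0, 4}, add states with some successor in Z. Z1 = {0, 3, 4, 5}; Z2 = {0, 2, 3, 4, 5}; fixed.
Sat(EF (a ∧ ¬r)) = {0, 2, 3, 4, 5}
|Sat(EF (a ∧ ¬r))| = |{0, 2, 3, 4, 5}| = 5.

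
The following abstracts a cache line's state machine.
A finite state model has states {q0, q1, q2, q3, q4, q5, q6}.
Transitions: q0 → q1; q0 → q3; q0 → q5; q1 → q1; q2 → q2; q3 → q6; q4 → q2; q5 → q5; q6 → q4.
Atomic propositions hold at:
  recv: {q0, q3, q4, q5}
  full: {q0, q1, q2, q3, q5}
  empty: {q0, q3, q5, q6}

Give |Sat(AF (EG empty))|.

EG empty: greatest fixpoint, start Z0 = {q0, q3, q5, q6}, keep only states in Sat with some successor in Z. Z1 = {q0, q3, q5}; Z2 = {q0, q5}; fixed.
Sat(EG empty) = {q0, q5}
AF (EG empty): least fixpoint, start Z0 = {q0, q5}, add states with every successor in Z. Already a fixed point.
Sat(AF (EG empty)) = {q0, q5}
|Sat(AF (EG empty))| = |{q0, q5}| = 2.

2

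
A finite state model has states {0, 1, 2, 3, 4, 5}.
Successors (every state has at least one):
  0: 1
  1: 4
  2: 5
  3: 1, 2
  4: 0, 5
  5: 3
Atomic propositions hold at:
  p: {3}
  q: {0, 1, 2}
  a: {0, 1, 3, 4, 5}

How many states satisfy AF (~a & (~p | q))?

1

Sat(~a) = {2}
Sat(~p) = {0, 1, 2, 4, 5}
Sat(~p | q) = {0, 1, 2, 4, 5}
Sat(~a & (~p | q)) = {2}
AF (~a & (~p | q)): least fixpoint, start Z0 = {2}, add states with every successor in Z. Already a fixed point.
Sat(AF (~a & (~p | q))) = {2}
|Sat(AF (~a & (~p | q)))| = |{2}| = 1.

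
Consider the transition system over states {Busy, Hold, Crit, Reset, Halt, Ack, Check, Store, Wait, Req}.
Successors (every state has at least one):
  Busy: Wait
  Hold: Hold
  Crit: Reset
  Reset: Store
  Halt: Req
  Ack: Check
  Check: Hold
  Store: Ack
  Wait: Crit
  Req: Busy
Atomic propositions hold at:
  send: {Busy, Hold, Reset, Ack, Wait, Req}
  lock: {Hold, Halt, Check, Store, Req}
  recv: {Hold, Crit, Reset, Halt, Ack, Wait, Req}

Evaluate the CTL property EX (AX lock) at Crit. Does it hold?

Yes

Sat(AX lock) = {s : every successor in {Hold, Halt, Check, Store, Req}} = {Hold, Reset, Halt, Ack, Check}
Sat(EX (AX lock)) = {s : some successor in {Hold, Reset, Halt, Ack, Check}} = {Hold, Crit, Ack, Check, Store}
Crit ∈ Sat(EX (AX lock)) = {Hold, Crit, Ack, Check, Store}, so the formula holds at Crit.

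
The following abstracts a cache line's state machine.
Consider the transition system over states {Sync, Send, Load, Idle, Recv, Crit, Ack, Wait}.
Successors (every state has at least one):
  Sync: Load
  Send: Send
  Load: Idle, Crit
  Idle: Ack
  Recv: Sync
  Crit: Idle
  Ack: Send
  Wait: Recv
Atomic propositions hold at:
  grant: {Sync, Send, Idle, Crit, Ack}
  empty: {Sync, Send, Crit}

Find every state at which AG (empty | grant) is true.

{Send, Idle, Crit, Ack}

Sat(empty | grant) = {Sync, Send, Idle, Crit, Ack}
AG (empty | grant): greatest fixpoint, start Z0 = {Sync, Send, Idle, Crit, Ack}, keep only states in Sat with every successor in Z. Z1 = {Send, Idle, Crit, Ack}; fixed.
Sat(AG (empty | grant)) = {Send, Idle, Crit, Ack}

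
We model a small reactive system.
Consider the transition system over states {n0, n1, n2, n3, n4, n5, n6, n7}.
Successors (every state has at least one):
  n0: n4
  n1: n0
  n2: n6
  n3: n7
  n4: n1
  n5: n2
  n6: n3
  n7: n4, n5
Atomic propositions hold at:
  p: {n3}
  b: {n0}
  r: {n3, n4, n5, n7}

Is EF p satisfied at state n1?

No

EF p: least fixpoint, start Z0 = {n3}, add states with some successor in Z. Z1 = {n3, n6}; Z2 = {n2, n3, n6}; Z3 = {n2, n3, n5, n6}; Z4 = {n2, n3, n5, n6, n7}; fixed.
Sat(EF p) = {n2, n3, n5, n6, n7}
n1 ∉ Sat(EF p) = {n2, n3, n5, n6, n7}, so the formula does not hold at n1.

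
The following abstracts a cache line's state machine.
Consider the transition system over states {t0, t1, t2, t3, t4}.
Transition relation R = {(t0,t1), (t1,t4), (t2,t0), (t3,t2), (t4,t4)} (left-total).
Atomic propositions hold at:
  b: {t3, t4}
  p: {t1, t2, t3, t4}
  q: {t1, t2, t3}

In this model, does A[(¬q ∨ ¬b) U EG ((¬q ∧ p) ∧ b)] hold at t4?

Yes

Sat(¬q) = {t0, t4}
Sat(¬b) = {t0, t1, t2}
Sat(¬q ∨ ¬b) = {t0, t1, t2, t4}
Sat(¬q ∧ p) = {t4}
Sat((¬q ∧ p) ∧ b) = {t4}
EG ((¬q ∧ p) ∧ b): greatest fixpoint, start Z0 = {t4}, keep only states in Sat with some successor in Z. Already a fixed point.
Sat(EG ((¬q ∧ p) ∧ b)) = {t4}
A[(¬q ∨ ¬b) U EG ((¬q ∧ p) ∧ b)]: least fixpoint, start Z0 = Sat(EG ((¬q ∧ p) ∧ b)) = {t4}, add states in Sat(¬q ∨ ¬b) with every successor in Z. Z1 = {t1, t4}; Z2 = {t0, t1, t4}; Z3 = {t0, t1, t2, t4}; fixed.
Sat(A[(¬q ∨ ¬b) U EG ((¬q ∧ p) ∧ b)]) = {t0, t1, t2, t4}
t4 ∈ Sat(A[(¬q ∨ ¬b) U EG ((¬q ∧ p) ∧ b)]) = {t0, t1, t2, t4}, so the formula holds at t4.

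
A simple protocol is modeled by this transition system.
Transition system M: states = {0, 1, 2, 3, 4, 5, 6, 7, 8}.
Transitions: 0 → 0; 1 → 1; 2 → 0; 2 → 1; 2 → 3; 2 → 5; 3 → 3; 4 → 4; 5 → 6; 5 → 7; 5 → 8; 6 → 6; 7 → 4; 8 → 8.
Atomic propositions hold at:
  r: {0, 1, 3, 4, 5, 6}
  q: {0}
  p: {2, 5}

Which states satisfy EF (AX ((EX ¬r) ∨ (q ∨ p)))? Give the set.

Sat(¬r) = {2, 7, 8}
Sat(EX ¬r) = {s : some successor in {2, 7, 8}} = {5, 8}
Sat(q ∨ p) = {0, 2, 5}
Sat((EX ¬r) ∨ (q ∨ p)) = {0, 2, 5, 8}
Sat(AX ((EX ¬r) ∨ (q ∨ p))) = {s : every successor in {0, 2, 5, 8}} = {0, 8}
EF (AX ((EX ¬r) ∨ (q ∨ p))): least fixpoint, start Z0 = {0, 8}, add states with some successor in Z. Z1 = {0, 2, 5, 8}; fixed.
Sat(EF (AX ((EX ¬r) ∨ (q ∨ p)))) = {0, 2, 5, 8}

{0, 2, 5, 8}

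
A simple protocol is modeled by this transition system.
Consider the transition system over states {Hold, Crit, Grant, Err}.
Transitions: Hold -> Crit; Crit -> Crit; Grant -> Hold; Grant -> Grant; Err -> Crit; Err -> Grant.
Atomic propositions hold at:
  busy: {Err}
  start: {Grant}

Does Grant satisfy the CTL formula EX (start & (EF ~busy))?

Yes

Sat(~busy) = {Hold, Crit, Grant}
EF ~busy: least fixpoint, start Z0 = {Hold, Crit, Grant}, add states with some successor in Z. Z1 = {Hold, Crit, Grant, Err}; fixed.
Sat(EF ~busy) = {Hold, Crit, Grant, Err}
Sat(start & (EF ~busy)) = {Grant}
Sat(EX (start & (EF ~busy))) = {s : some successor in {Grant}} = {Grant, Err}
Grant ∈ Sat(EX (start & (EF ~busy))) = {Grant, Err}, so the formula holds at Grant.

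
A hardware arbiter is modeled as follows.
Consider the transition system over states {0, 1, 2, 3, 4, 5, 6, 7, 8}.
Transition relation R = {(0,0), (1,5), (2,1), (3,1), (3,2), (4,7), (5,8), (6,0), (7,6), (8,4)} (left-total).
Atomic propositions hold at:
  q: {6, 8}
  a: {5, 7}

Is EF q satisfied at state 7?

EF q: least fixpoint, start Z0 = {6, 8}, add states with some successor in Z. Z1 = {5, 6, 7, 8}; Z2 = {1, 4, 5, 6, 7, 8}; Z3 = {1, 2, 3, 4, 5, 6, 7, 8}; fixed.
Sat(EF q) = {1, 2, 3, 4, 5, 6, 7, 8}
7 ∈ Sat(EF q) = {1, 2, 3, 4, 5, 6, 7, 8}, so the formula holds at 7.

Yes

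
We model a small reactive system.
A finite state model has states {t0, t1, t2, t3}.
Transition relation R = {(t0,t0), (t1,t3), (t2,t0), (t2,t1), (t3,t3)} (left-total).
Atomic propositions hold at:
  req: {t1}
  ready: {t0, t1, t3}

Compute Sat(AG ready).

AG ready: greatest fixpoint, start Z0 = {t0, t1, t3}, keep only states in Sat with every successor in Z. Already a fixed point.
Sat(AG ready) = {t0, t1, t3}

{t0, t1, t3}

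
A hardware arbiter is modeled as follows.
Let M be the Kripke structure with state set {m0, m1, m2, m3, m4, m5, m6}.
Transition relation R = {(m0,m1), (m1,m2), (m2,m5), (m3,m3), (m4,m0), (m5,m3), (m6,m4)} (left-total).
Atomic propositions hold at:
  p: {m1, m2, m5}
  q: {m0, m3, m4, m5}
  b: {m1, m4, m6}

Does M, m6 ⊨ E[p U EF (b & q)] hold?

Yes

Sat(b & q) = {m4}
EF (b & q): least fixpoint, start Z0 = {m4}, add states with some successor in Z. Z1 = {m4, m6}; fixed.
Sat(EF (b & q)) = {m4, m6}
E[p U EF (b & q)]: least fixpoint, start Z0 = Sat(EF (b & q)) = {m4, m6}, add states in Sat(p) with some successor in Z. Already a fixed point.
Sat(E[p U EF (b & q)]) = {m4, m6}
m6 ∈ Sat(E[p U EF (b & q)]) = {m4, m6}, so the formula holds at m6.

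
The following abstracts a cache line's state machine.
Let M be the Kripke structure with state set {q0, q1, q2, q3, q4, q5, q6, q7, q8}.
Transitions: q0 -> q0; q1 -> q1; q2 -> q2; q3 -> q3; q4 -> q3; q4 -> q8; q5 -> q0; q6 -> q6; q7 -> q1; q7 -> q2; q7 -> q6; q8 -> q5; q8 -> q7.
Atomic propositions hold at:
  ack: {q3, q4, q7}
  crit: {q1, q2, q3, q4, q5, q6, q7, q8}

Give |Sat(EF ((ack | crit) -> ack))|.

6

Sat(ack | crit) = {q1, q2, q3, q4, q5, q6, q7, q8}
Sat((ack | crit) -> ack) = {q0, q3, q4, q7}
EF ((ack | crit) -> ack): least fixpoint, start Z0 = {q0, q3, q4, q7}, add states with some successor in Z. Z1 = {q0, q3, q4, q5, q7, q8}; fixed.
Sat(EF ((ack | crit) -> ack)) = {q0, q3, q4, q5, q7, q8}
|Sat(EF ((ack | crit) -> ack))| = |{q0, q3, q4, q5, q7, q8}| = 6.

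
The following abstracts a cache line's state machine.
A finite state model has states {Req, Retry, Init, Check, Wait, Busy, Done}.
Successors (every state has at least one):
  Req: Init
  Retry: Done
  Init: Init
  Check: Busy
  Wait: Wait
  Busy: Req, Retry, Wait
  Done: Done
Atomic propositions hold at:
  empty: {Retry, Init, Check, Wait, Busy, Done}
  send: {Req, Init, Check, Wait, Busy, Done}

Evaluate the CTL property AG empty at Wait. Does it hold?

Yes

AG empty: greatest fixpoint, start Z0 = {Retry, Init, Check, Wait, Busy, Done}, keep only states in Sat with every successor in Z. Z1 = {Retry, Init, Check, Wait, Done}; Z2 = {Retry, Init, Wait, Done}; fixed.
Sat(AG empty) = {Retry, Init, Wait, Done}
Wait ∈ Sat(AG empty) = {Retry, Init, Wait, Done}, so the formula holds at Wait.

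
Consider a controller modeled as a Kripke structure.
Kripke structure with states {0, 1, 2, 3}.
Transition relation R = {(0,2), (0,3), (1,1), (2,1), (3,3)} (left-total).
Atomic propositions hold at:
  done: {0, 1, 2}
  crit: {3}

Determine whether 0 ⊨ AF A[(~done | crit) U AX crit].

No

Sat(~done) = {3}
Sat(~done | crit) = {3}
Sat(AX crit) = {s : every successor in {3}} = {3}
A[(~done | crit) U AX crit]: least fixpoint, start Z0 = Sat(AX crit) = {3}, add states in Sat(~done | crit) with every successor in Z. Already a fixed point.
Sat(A[(~done | crit) U AX crit]) = {3}
AF A[(~done | crit) U AX crit]: least fixpoint, start Z0 = {3}, add states with every successor in Z. Already a fixed point.
Sat(AF A[(~done | crit) U AX crit]) = {3}
0 ∉ Sat(AF A[(~done | crit) U AX crit]) = {3}, so the formula does not hold at 0.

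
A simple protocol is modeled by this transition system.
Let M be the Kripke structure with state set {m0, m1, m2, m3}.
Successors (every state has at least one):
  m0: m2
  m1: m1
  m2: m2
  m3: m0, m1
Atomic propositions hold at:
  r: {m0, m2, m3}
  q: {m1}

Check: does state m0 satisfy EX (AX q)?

Sat(AX q) = {s : every successor in {m1}} = {m1}
Sat(EX (AX q)) = {s : some successor in {m1}} = {m1, m3}
m0 ∉ Sat(EX (AX q)) = {m1, m3}, so the formula does not hold at m0.

No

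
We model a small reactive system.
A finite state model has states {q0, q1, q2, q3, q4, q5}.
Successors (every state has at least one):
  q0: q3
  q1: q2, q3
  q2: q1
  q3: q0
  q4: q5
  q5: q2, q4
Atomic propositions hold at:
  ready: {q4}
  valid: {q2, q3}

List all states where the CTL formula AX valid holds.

Sat(AX valid) = {s : every successor in {q2, q3}} = {q0, q1}

{q0, q1}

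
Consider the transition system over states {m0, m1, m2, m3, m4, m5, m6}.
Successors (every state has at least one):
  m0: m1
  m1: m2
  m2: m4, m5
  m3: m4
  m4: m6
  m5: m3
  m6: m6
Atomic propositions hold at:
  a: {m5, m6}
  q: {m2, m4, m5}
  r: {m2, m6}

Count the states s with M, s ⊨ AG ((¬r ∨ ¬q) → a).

Sat(¬r) = {m0, m1, m3, m4, m5}
Sat(¬q) = {m0, m1, m3, m6}
Sat(¬r ∨ ¬q) = {m0, m1, m3, m4, m5, m6}
Sat((¬r ∨ ¬q) → a) = {m2, m5, m6}
AG ((¬r ∨ ¬q) → a): greatest fixpoint, start Z0 = {m2, m5, m6}, keep only states in Sat with every successor in Z. Z1 = {m6}; fixed.
Sat(AG ((¬r ∨ ¬q) → a)) = {m6}
|Sat(AG ((¬r ∨ ¬q) → a))| = |{m6}| = 1.

1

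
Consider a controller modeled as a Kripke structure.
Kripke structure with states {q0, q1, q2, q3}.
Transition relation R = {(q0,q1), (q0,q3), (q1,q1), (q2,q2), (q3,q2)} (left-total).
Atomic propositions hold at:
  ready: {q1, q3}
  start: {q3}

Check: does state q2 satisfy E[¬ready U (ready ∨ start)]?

No

Sat(¬ready) = {q0, q2}
Sat(ready ∨ start) = {q1, q3}
E[¬ready U (ready ∨ start)]: least fixpoint, start Z0 = Sat((ready ∨ start)) = {q1, q3}, add states in Sat(¬ready) with some successor in Z. Z1 = {q0, q1, q3}; fixed.
Sat(E[¬ready U (ready ∨ start)]) = {q0, q1, q3}
q2 ∉ Sat(E[¬ready U (ready ∨ start)]) = {q0, q1, q3}, so the formula does not hold at q2.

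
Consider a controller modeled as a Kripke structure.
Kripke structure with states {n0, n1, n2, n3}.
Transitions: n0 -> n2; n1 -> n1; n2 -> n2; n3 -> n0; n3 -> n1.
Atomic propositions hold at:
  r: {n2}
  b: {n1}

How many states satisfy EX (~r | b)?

Sat(~r) = {n0, n1, n3}
Sat(~r | b) = {n0, n1, n3}
Sat(EX (~r | b)) = {s : some successor in {n0, n1, n3}} = {n1, n3}
|Sat(EX (~r | b))| = |{n1, n3}| = 2.

2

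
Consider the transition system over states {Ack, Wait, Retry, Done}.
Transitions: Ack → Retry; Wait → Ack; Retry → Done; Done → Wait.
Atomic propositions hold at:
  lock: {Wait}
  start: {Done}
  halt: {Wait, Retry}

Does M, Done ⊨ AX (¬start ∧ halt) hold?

Sat(¬start) = {Ack, Wait, Retry}
Sat(¬start ∧ halt) = {Wait, Retry}
Sat(AX (¬start ∧ halt)) = {s : every successor in {Wait, Retry}} = {Ack, Done}
Done ∈ Sat(AX (¬start ∧ halt)) = {Ack, Done}, so the formula holds at Done.

Yes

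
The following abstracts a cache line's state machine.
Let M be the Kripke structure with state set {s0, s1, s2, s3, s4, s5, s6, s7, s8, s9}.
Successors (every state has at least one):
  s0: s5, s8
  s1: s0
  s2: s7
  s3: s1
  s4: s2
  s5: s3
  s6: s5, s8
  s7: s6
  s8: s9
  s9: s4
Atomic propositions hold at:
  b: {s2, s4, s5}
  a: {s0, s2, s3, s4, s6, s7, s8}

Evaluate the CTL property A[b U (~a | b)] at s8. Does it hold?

No

Sat(~a) = {s1, s5, s9}
Sat(~a | b) = {s1, s2, s4, s5, s9}
A[b U (~a | b)]: least fixpoint, start Z0 = Sat((~a | b)) = {s1, s2, s4, s5, s9}, add states in Sat(b) with every successor in Z. Already a fixed point.
Sat(A[b U (~a | b)]) = {s1, s2, s4, s5, s9}
s8 ∉ Sat(A[b U (~a | b)]) = {s1, s2, s4, s5, s9}, so the formula does not hold at s8.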